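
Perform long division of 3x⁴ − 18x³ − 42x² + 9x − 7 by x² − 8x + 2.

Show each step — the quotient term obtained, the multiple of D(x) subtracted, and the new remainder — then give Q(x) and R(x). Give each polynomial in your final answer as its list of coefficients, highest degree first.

Q = [3, 6, 0]; R = [-3, -7]

Step 1: lead(3x⁴ − 18x³ − 42x² + 9x − 7) ÷ lead(D) = 3x⁴ ÷ x² = 3x². Subtract (3x²)·D = 3x⁴ − 24x³ + 6x². Remainder: 6x³ − 48x² + 9x − 7.
Step 2: lead(6x³ − 48x² + 9x − 7) ÷ lead(D) = 6x³ ÷ x² = 6x. Subtract (6x)·D = 6x³ − 48x² + 12x. Remainder: −3x − 7.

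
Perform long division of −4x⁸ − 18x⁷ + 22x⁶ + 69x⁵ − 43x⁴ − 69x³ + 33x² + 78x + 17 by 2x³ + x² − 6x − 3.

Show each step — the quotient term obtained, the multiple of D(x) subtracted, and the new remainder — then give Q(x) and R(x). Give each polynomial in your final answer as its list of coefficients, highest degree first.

Step 1: lead(−4x⁸ − 18x⁷ + 22x⁶ + 69x⁵ − 43x⁴ − 69x³ + 33x² + 78x + 17) ÷ lead(D) = −4x⁸ ÷ 2x³ = −2x⁵. Subtract (−2x⁵)·D = −4x⁸ − 2x⁷ + 12x⁶ + 6x⁵. Remainder: −16x⁷ + 10x⁶ + 63x⁵ − 43x⁴ − 69x³ + 33x² + 78x + 17.
Step 2: lead(−16x⁷ + 10x⁶ + 63x⁵ − 43x⁴ − 69x³ + 33x² + 78x + 17) ÷ lead(D) = −16x⁷ ÷ 2x³ = −8x⁴. Subtract (−8x⁴)·D = −16x⁷ − 8x⁶ + 48x⁵ + 24x⁴. Remainder: 18x⁶ + 15x⁵ − 67x⁴ − 69x³ + 33x² + 78x + 17.
Step 3: lead(18x⁶ + 15x⁵ − 67x⁴ − 69x³ + 33x² + 78x + 17) ÷ lead(D) = 18x⁶ ÷ 2x³ = 9x³. Subtract (9x³)·D = 18x⁶ + 9x⁵ − 54x⁴ − 27x³. Remainder: 6x⁵ − 13x⁴ − 42x³ + 33x² + 78x + 17.
Step 4: lead(6x⁵ − 13x⁴ − 42x³ + 33x² + 78x + 17) ÷ lead(D) = 6x⁵ ÷ 2x³ = 3x². Subtract (3x²)·D = 6x⁵ + 3x⁴ − 18x³ − 9x². Remainder: −16x⁴ − 24x³ + 42x² + 78x + 17.
Step 5: lead(−16x⁴ − 24x³ + 42x² + 78x + 17) ÷ lead(D) = −16x⁴ ÷ 2x³ = −8x. Subtract (−8x)·D = −16x⁴ − 8x³ + 48x² + 24x. Remainder: −16x³ − 6x² + 54x + 17.
Step 6: lead(−16x³ − 6x² + 54x + 17) ÷ lead(D) = −16x³ ÷ 2x³ = −8. Subtract (−8)·D = −16x³ − 8x² + 48x + 24. Remainder: 2x² + 6x − 7.

Q = [-2, -8, 9, 3, -8, -8]; R = [2, 6, -7]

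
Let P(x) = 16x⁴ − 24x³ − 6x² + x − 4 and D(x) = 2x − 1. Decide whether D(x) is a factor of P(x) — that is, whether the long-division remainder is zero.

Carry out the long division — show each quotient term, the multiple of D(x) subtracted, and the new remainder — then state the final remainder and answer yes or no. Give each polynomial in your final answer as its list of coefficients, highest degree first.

Step 1: lead(16x⁴ − 24x³ − 6x² + x − 4) ÷ lead(D) = 16x⁴ ÷ 2x = 8x³. Subtract (8x³)·D = 16x⁴ − 8x³. Remainder: −16x³ − 6x² + x − 4.
Step 2: lead(−16x³ − 6x² + x − 4) ÷ lead(D) = −16x³ ÷ 2x = −8x². Subtract (−8x²)·D = −16x³ + 8x². Remainder: −14x² + x − 4.
Step 3: lead(−14x² + x − 4) ÷ lead(D) = −14x² ÷ 2x = −7x. Subtract (−7x)·D = −14x² + 7x. Remainder: −6x − 4.
Step 4: lead(−6x − 4) ÷ lead(D) = −6x ÷ 2x = −3. Subtract (−3)·D = −6x + 3. Remainder: −7.

R = [-7], so D(x) is not a factor of P(x). no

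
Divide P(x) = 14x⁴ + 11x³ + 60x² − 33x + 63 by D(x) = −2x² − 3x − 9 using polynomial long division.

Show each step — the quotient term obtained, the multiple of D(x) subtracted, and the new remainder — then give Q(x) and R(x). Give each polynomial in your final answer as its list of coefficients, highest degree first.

Step 1: lead(14x⁴ + 11x³ + 60x² − 33x + 63) ÷ lead(D) = 14x⁴ ÷ −2x² = −7x². Subtract (−7x²)·D = 14x⁴ + 21x³ + 63x². Remainder: −10x³ − 3x² − 33x + 63.
Step 2: lead(−10x³ − 3x² − 33x + 63) ÷ lead(D) = −10x³ ÷ −2x² = 5x. Subtract (5x)·D = −10x³ − 15x² − 45x. Remainder: 12x² + 12x + 63.
Step 3: lead(12x² + 12x + 63) ÷ lead(D) = 12x² ÷ −2x² = −6. Subtract (−6)·D = 12x² + 18x + 54. Remainder: −6x + 9.

Q = [-7, 5, -6]; R = [-6, 9]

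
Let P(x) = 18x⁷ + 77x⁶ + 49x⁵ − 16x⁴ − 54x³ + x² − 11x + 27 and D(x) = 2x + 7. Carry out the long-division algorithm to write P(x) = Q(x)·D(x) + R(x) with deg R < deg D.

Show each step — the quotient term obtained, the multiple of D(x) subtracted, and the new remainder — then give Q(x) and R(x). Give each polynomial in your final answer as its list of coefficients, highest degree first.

Q = [9, 7, 0, -8, 1, -3, 5]; R = [-8]

Step 1: lead(18x⁷ + 77x⁶ + 49x⁵ − 16x⁴ − 54x³ + x² − 11x + 27) ÷ lead(D) = 18x⁷ ÷ 2x = 9x⁶. Subtract (9x⁶)·D = 18x⁷ + 63x⁶. Remainder: 14x⁶ + 49x⁵ − 16x⁴ − 54x³ + x² − 11x + 27.
Step 2: lead(14x⁶ + 49x⁵ − 16x⁴ − 54x³ + x² − 11x + 27) ÷ lead(D) = 14x⁶ ÷ 2x = 7x⁵. Subtract (7x⁵)·D = 14x⁶ + 49x⁵. Remainder: −16x⁴ − 54x³ + x² − 11x + 27.
Step 3: lead(−16x⁴ − 54x³ + x² − 11x + 27) ÷ lead(D) = −16x⁴ ÷ 2x = −8x³. Subtract (−8x³)·D = −16x⁴ − 56x³. Remainder: 2x³ + x² − 11x + 27.
Step 4: lead(2x³ + x² − 11x + 27) ÷ lead(D) = 2x³ ÷ 2x = x². Subtract (x²)·D = 2x³ + 7x². Remainder: −6x² − 11x + 27.
Step 5: lead(−6x² − 11x + 27) ÷ lead(D) = −6x² ÷ 2x = −3x. Subtract (−3x)·D = −6x² − 21x. Remainder: 10x + 27.
Step 6: lead(10x + 27) ÷ lead(D) = 10x ÷ 2x = 5. Subtract (5)·D = 10x + 35. Remainder: −8.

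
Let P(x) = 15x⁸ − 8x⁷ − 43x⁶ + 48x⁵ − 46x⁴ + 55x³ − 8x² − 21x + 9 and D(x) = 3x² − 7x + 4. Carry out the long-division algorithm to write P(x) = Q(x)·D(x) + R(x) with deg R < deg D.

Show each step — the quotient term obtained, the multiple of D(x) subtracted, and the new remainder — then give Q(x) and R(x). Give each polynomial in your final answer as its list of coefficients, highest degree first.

Step 1: lead(15x⁸ − 8x⁷ − 43x⁶ + 48x⁵ − 46x⁴ + 55x³ − 8x² − 21x + 9) ÷ lead(D) = 15x⁸ ÷ 3x² = 5x⁶. Subtract (5x⁶)·D = 15x⁸ − 35x⁷ + 20x⁶. Remainder: 27x⁷ − 63x⁶ + 48x⁵ − 46x⁴ + 55x³ − 8x² − 21x + 9.
Step 2: lead(27x⁷ − 63x⁶ + 48x⁵ − 46x⁴ + 55x³ − 8x² − 21x + 9) ÷ lead(D) = 27x⁷ ÷ 3x² = 9x⁵. Subtract (9x⁵)·D = 27x⁷ − 63x⁶ + 36x⁵. Remainder: 12x⁵ − 46x⁴ + 55x³ − 8x² − 21x + 9.
Step 3: lead(12x⁵ − 46x⁴ + 55x³ − 8x² − 21x + 9) ÷ lead(D) = 12x⁵ ÷ 3x² = 4x³. Subtract (4x³)·D = 12x⁵ − 28x⁴ + 16x³. Remainder: −18x⁴ + 39x³ − 8x² − 21x + 9.
Step 4: lead(−18x⁴ + 39x³ − 8x² − 21x + 9) ÷ lead(D) = −18x⁴ ÷ 3x² = −6x². Subtract (−6x²)·D = −18x⁴ + 42x³ − 24x². Remainder: −3x³ + 16x² − 21x + 9.
Step 5: lead(−3x³ + 16x² − 21x + 9) ÷ lead(D) = −3x³ ÷ 3x² = −x. Subtract (−x)·D = −3x³ + 7x² − 4x. Remainder: 9x² − 17x + 9.
Step 6: lead(9x² − 17x + 9) ÷ lead(D) = 9x² ÷ 3x² = 3. Subtract (3)·D = 9x² − 21x + 12. Remainder: 4x − 3.

Q = [5, 9, 0, 4, -6, -1, 3]; R = [4, -3]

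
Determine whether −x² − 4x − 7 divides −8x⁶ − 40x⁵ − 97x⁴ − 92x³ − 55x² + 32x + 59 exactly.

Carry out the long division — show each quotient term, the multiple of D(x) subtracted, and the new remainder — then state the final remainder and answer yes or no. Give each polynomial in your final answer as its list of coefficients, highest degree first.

Step 1: lead(−8x⁶ − 40x⁵ − 97x⁴ − 92x³ − 55x² + 32x + 59) ÷ lead(D) = −8x⁶ ÷ −x² = 8x⁴. Subtract (8x⁴)·D = −8x⁶ − 32x⁵ − 56x⁴. Remainder: −8x⁵ − 41x⁴ − 92x³ − 55x² + 32x + 59.
Step 2: lead(−8x⁵ − 41x⁴ − 92x³ − 55x² + 32x + 59) ÷ lead(D) = −8x⁵ ÷ −x² = 8x³. Subtract (8x³)·D = −8x⁵ − 32x⁴ − 56x³. Remainder: −9x⁴ − 36x³ − 55x² + 32x + 59.
Step 3: lead(−9x⁴ − 36x³ − 55x² + 32x + 59) ÷ lead(D) = −9x⁴ ÷ −x² = 9x². Subtract (9x²)·D = −9x⁴ − 36x³ − 63x². Remainder: 8x² + 32x + 59.
Step 4: lead(8x² + 32x + 59) ÷ lead(D) = 8x² ÷ −x² = −8. Subtract (−8)·D = 8x² + 32x + 56. Remainder: 3.

R = [3], so D(x) is not a factor of P(x). no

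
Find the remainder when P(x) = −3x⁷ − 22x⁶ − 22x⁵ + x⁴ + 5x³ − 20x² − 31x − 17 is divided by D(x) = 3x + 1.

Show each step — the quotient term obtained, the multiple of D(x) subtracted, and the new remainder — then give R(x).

Step 1: lead(−3x⁷ − 22x⁶ − 22x⁵ + x⁴ + 5x³ − 20x² − 31x − 17) ÷ lead(D) = −3x⁷ ÷ 3x = −x⁶. Subtract (−x⁶)·D = −3x⁷ − x⁶. Remainder: −21x⁶ − 22x⁵ + x⁴ + 5x³ − 20x² − 31x − 17.
Step 2: lead(−21x⁶ − 22x⁵ + x⁴ + 5x³ − 20x² − 31x − 17) ÷ lead(D) = −21x⁶ ÷ 3x = −7x⁵. Subtract (−7x⁵)·D = −21x⁶ − 7x⁵. Remainder: −15x⁵ + x⁴ + 5x³ − 20x² − 31x − 17.
Step 3: lead(−15x⁵ + x⁴ + 5x³ − 20x² − 31x − 17) ÷ lead(D) = −15x⁵ ÷ 3x = −5x⁴. Subtract (−5x⁴)·D = −15x⁵ − 5x⁴. Remainder: 6x⁴ + 5x³ − 20x² − 31x − 17.
Step 4: lead(6x⁴ + 5x³ − 20x² − 31x − 17) ÷ lead(D) = 6x⁴ ÷ 3x = 2x³. Subtract (2x³)·D = 6x⁴ + 2x³. Remainder: 3x³ − 20x² − 31x − 17.
Step 5: lead(3x³ − 20x² − 31x − 17) ÷ lead(D) = 3x³ ÷ 3x = x². Subtract (x²)·D = 3x³ + x². Remainder: −21x² − 31x − 17.
Step 6: lead(−21x² − 31x − 17) ÷ lead(D) = −21x² ÷ 3x = −7x. Subtract (−7x)·D = −21x² − 7x. Remainder: −24x − 17.
Step 7: lead(−24x − 17) ÷ lead(D) = −24x ÷ 3x = −8. Subtract (−8)·D = −24x − 8. Remainder: −9.

R(x) = −9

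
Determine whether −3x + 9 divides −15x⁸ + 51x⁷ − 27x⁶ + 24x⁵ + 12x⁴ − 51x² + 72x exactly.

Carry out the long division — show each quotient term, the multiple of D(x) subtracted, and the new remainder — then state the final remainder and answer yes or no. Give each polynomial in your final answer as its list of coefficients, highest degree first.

Step 1: lead(−15x⁸ + 51x⁷ − 27x⁶ + 24x⁵ + 12x⁴ − 51x² + 72x) ÷ lead(D) = −15x⁸ ÷ −3x = 5x⁷. Subtract (5x⁷)·D = −15x⁸ + 45x⁷. Remainder: 6x⁷ − 27x⁶ + 24x⁵ + 12x⁴ − 51x² + 72x.
Step 2: lead(6x⁷ − 27x⁶ + 24x⁵ + 12x⁴ − 51x² + 72x) ÷ lead(D) = 6x⁷ ÷ −3x = −2x⁶. Subtract (−2x⁶)·D = 6x⁷ − 18x⁶. Remainder: −9x⁶ + 24x⁵ + 12x⁴ − 51x² + 72x.
Step 3: lead(−9x⁶ + 24x⁵ + 12x⁴ − 51x² + 72x) ÷ lead(D) = −9x⁶ ÷ −3x = 3x⁵. Subtract (3x⁵)·D = −9x⁶ + 27x⁵. Remainder: −3x⁵ + 12x⁴ − 51x² + 72x.
Step 4: lead(−3x⁵ + 12x⁴ − 51x² + 72x) ÷ lead(D) = −3x⁵ ÷ −3x = x⁴. Subtract (x⁴)·D = −3x⁵ + 9x⁴. Remainder: 3x⁴ − 51x² + 72x.
Step 5: lead(3x⁴ − 51x² + 72x) ÷ lead(D) = 3x⁴ ÷ −3x = −x³. Subtract (−x³)·D = 3x⁴ − 9x³. Remainder: 9x³ − 51x² + 72x.
Step 6: lead(9x³ − 51x² + 72x) ÷ lead(D) = 9x³ ÷ −3x = −3x². Subtract (−3x²)·D = 9x³ − 27x². Remainder: −24x² + 72x.
Step 7: lead(−24x² + 72x) ÷ lead(D) = −24x² ÷ −3x = 8x. Subtract (8x)·D = −24x² + 72x. Remainder: 0.

R = [0], so D(x) is a factor of P(x). yes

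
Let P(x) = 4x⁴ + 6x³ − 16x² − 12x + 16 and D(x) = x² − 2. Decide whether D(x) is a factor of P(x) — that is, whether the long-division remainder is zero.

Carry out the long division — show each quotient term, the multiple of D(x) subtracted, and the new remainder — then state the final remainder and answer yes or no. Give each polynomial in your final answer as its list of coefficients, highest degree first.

Step 1: lead(4x⁴ + 6x³ − 16x² − 12x + 16) ÷ lead(D) = 4x⁴ ÷ x² = 4x². Subtract (4x²)·D = 4x⁴ − 8x². Remainder: 6x³ − 8x² − 12x + 16.
Step 2: lead(6x³ − 8x² − 12x + 16) ÷ lead(D) = 6x³ ÷ x² = 6x. Subtract (6x)·D = 6x³ − 12x. Remainder: −8x² + 16.
Step 3: lead(−8x² + 16) ÷ lead(D) = −8x² ÷ x² = −8. Subtract (−8)·D = −8x² + 16. Remainder: 0.

R = [0], so D(x) is a factor of P(x). yes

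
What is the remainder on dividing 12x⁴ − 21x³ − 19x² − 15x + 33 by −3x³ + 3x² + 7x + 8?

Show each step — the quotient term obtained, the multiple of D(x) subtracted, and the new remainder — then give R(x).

Step 1: lead(12x⁴ − 21x³ − 19x² − 15x + 33) ÷ lead(D) = 12x⁴ ÷ −3x³ = −4x. Subtract (−4x)·D = 12x⁴ − 12x³ − 28x² − 32x. Remainder: −9x³ + 9x² + 17x + 33.
Step 2: lead(−9x³ + 9x² + 17x + 33) ÷ lead(D) = −9x³ ÷ −3x³ = 3. Subtract (3)·D = −9x³ + 9x² + 21x + 24. Remainder: −4x + 9.

R(x) = −4x + 9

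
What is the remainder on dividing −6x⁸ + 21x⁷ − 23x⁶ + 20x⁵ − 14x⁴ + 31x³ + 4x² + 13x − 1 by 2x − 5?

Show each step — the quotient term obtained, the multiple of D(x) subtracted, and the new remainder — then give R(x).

Step 1: lead(−6x⁸ + 21x⁷ − 23x⁶ + 20x⁵ − 14x⁴ + 31x³ + 4x² + 13x − 1) ÷ lead(D) = −6x⁸ ÷ 2x = −3x⁷. Subtract (−3x⁷)·D = −6x⁸ + 15x⁷. Remainder: 6x⁷ − 23x⁶ + 20x⁵ − 14x⁴ + 31x³ + 4x² + 13x − 1.
Step 2: lead(6x⁷ − 23x⁶ + 20x⁵ − 14x⁴ + 31x³ + 4x² + 13x − 1) ÷ lead(D) = 6x⁷ ÷ 2x = 3x⁶. Subtract (3x⁶)·D = 6x⁷ − 15x⁶. Remainder: −8x⁶ + 20x⁵ − 14x⁴ + 31x³ + 4x² + 13x − 1.
Step 3: lead(−8x⁶ + 20x⁵ − 14x⁴ + 31x³ + 4x² + 13x − 1) ÷ lead(D) = −8x⁶ ÷ 2x = −4x⁵. Subtract (−4x⁵)·D = −8x⁶ + 20x⁵. Remainder: −14x⁴ + 31x³ + 4x² + 13x − 1.
Step 4: lead(−14x⁴ + 31x³ + 4x² + 13x − 1) ÷ lead(D) = −14x⁴ ÷ 2x = −7x³. Subtract (−7x³)·D = −14x⁴ + 35x³. Remainder: −4x³ + 4x² + 13x − 1.
Step 5: lead(−4x³ + 4x² + 13x − 1) ÷ lead(D) = −4x³ ÷ 2x = −2x². Subtract (−2x²)·D = −4x³ + 10x². Remainder: −6x² + 13x − 1.
Step 6: lead(−6x² + 13x − 1) ÷ lead(D) = −6x² ÷ 2x = −3x. Subtract (−3x)·D = −6x² + 15x. Remainder: −2x − 1.
Step 7: lead(−2x − 1) ÷ lead(D) = −2x ÷ 2x = −1. Subtract (−1)·D = −2x + 5. Remainder: −6.

R(x) = −6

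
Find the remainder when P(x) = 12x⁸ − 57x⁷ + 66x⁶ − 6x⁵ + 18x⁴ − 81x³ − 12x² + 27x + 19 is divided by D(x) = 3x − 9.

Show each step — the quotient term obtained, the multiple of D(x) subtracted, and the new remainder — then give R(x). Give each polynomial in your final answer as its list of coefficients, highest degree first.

R = [-8]

Step 1: lead(12x⁸ − 57x⁷ + 66x⁶ − 6x⁵ + 18x⁴ − 81x³ − 12x² + 27x + 19) ÷ lead(D) = 12x⁸ ÷ 3x = 4x⁷. Subtract (4x⁷)·D = 12x⁸ − 36x⁷. Remainder: −21x⁷ + 66x⁶ − 6x⁵ + 18x⁴ − 81x³ − 12x² + 27x + 19.
Step 2: lead(−21x⁷ + 66x⁶ − 6x⁵ + 18x⁴ − 81x³ − 12x² + 27x + 19) ÷ lead(D) = −21x⁷ ÷ 3x = −7x⁶. Subtract (−7x⁶)·D = −21x⁷ + 63x⁶. Remainder: 3x⁶ − 6x⁵ + 18x⁴ − 81x³ − 12x² + 27x + 19.
Step 3: lead(3x⁶ − 6x⁵ + 18x⁴ − 81x³ − 12x² + 27x + 19) ÷ lead(D) = 3x⁶ ÷ 3x = x⁵. Subtract (x⁵)·D = 3x⁶ − 9x⁵. Remainder: 3x⁵ + 18x⁴ − 81x³ − 12x² + 27x + 19.
Step 4: lead(3x⁵ + 18x⁴ − 81x³ − 12x² + 27x + 19) ÷ lead(D) = 3x⁵ ÷ 3x = x⁴. Subtract (x⁴)·D = 3x⁵ − 9x⁴. Remainder: 27x⁴ − 81x³ − 12x² + 27x + 19.
Step 5: lead(27x⁴ − 81x³ − 12x² + 27x + 19) ÷ lead(D) = 27x⁴ ÷ 3x = 9x³. Subtract (9x³)·D = 27x⁴ − 81x³. Remainder: −12x² + 27x + 19.
Step 6: lead(−12x² + 27x + 19) ÷ lead(D) = −12x² ÷ 3x = −4x. Subtract (−4x)·D = −12x² + 36x. Remainder: −9x + 19.
Step 7: lead(−9x + 19) ÷ lead(D) = −9x ÷ 3x = −3. Subtract (−3)·D = −9x + 27. Remainder: −8.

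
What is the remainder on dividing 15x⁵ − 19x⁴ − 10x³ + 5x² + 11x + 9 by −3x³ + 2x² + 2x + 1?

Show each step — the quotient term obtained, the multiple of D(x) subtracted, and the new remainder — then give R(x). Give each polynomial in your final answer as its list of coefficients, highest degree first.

R = [4, 7]

Step 1: lead(15x⁵ − 19x⁴ − 10x³ + 5x² + 11x + 9) ÷ lead(D) = 15x⁵ ÷ −3x³ = −5x². Subtract (−5x²)·D = 15x⁵ − 10x⁴ − 10x³ − 5x². Remainder: −9x⁴ + 10x² + 11x + 9.
Step 2: lead(−9x⁴ + 10x² + 11x + 9) ÷ lead(D) = −9x⁴ ÷ −3x³ = 3x. Subtract (3x)·D = −9x⁴ + 6x³ + 6x² + 3x. Remainder: −6x³ + 4x² + 8x + 9.
Step 3: lead(−6x³ + 4x² + 8x + 9) ÷ lead(D) = −6x³ ÷ −3x³ = 2. Subtract (2)·D = −6x³ + 4x² + 4x + 2. Remainder: 4x + 7.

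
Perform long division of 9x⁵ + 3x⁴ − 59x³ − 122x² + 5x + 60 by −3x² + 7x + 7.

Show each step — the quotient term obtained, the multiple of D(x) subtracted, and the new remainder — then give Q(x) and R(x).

Step 1: lead(9x⁵ + 3x⁴ − 59x³ − 122x² + 5x + 60) ÷ lead(D) = 9x⁵ ÷ −3x² = −3x³. Subtract (−3x³)·D = 9x⁵ − 21x⁴ − 21x³. Remainder: 24x⁴ − 38x³ − 122x² + 5x + 60.
Step 2: lead(24x⁴ − 38x³ − 122x² + 5x + 60) ÷ lead(D) = 24x⁴ ÷ −3x² = −8x². Subtract (−8x²)·D = 24x⁴ − 56x³ − 56x². Remainder: 18x³ − 66x² + 5x + 60.
Step 3: lead(18x³ − 66x² + 5x + 60) ÷ lead(D) = 18x³ ÷ −3x² = −6x. Subtract (−6x)·D = 18x³ − 42x² − 42x. Remainder: −24x² + 47x + 60.
Step 4: lead(−24x² + 47x + 60) ÷ lead(D) = −24x² ÷ −3x² = 8. Subtract (8)·D = −24x² + 56x + 56. Remainder: −9x + 4.

Q(x) = −3x³ − 8x² − 6x + 8; R(x) = −9x + 4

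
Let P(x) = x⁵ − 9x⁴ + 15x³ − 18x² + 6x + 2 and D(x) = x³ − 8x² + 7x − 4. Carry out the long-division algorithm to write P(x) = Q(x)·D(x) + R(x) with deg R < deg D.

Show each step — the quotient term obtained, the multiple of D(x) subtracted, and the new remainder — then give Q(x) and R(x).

Step 1: lead(x⁵ − 9x⁴ + 15x³ − 18x² + 6x + 2) ÷ lead(D) = x⁵ ÷ x³ = x². Subtract (x²)·D = x⁵ − 8x⁴ + 7x³ − 4x². Remainder: −x⁴ + 8x³ − 14x² + 6x + 2.
Step 2: lead(−x⁴ + 8x³ − 14x² + 6x + 2) ÷ lead(D) = −x⁴ ÷ x³ = −x. Subtract (−x)·D = −x⁴ + 8x³ − 7x² + 4x. Remainder: −7x² + 2x + 2.

Q(x) = x² − x; R(x) = −7x² + 2x + 2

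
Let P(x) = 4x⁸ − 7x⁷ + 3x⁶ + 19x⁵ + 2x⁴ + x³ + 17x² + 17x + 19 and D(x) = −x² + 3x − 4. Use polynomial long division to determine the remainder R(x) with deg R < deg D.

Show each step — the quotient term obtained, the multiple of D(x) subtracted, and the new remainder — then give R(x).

R(x) = −1

Step 1: lead(4x⁸ − 7x⁷ + 3x⁶ + 19x⁵ + 2x⁴ + x³ + 17x² + 17x + 19) ÷ lead(D) = 4x⁸ ÷ −x² = −4x⁶. Subtract (−4x⁶)·D = 4x⁸ − 12x⁷ + 16x⁶. Remainder: 5x⁷ − 13x⁶ + 19x⁵ + 2x⁴ + x³ + 17x² + 17x + 19.
Step 2: lead(5x⁷ − 13x⁶ + 19x⁵ + 2x⁴ + x³ + 17x² + 17x + 19) ÷ lead(D) = 5x⁷ ÷ −x² = −5x⁵. Subtract (−5x⁵)·D = 5x⁷ − 15x⁶ + 20x⁵. Remainder: 2x⁶ − x⁵ + 2x⁴ + x³ + 17x² + 17x + 19.
Step 3: lead(2x⁶ − x⁵ + 2x⁴ + x³ + 17x² + 17x + 19) ÷ lead(D) = 2x⁶ ÷ −x² = −2x⁴. Subtract (−2x⁴)·D = 2x⁶ − 6x⁵ + 8x⁴. Remainder: 5x⁵ − 6x⁴ + x³ + 17x² + 17x + 19.
Step 4: lead(5x⁵ − 6x⁴ + x³ + 17x² + 17x + 19) ÷ lead(D) = 5x⁵ ÷ −x² = −5x³. Subtract (−5x³)·D = 5x⁵ − 15x⁴ + 20x³. Remainder: 9x⁴ − 19x³ + 17x² + 17x + 19.
Step 5: lead(9x⁴ − 19x³ + 17x² + 17x + 19) ÷ lead(D) = 9x⁴ ÷ −x² = −9x². Subtract (−9x²)·D = 9x⁴ − 27x³ + 36x². Remainder: 8x³ − 19x² + 17x + 19.
Step 6: lead(8x³ − 19x² + 17x + 19) ÷ lead(D) = 8x³ ÷ −x² = −8x. Subtract (−8x)·D = 8x³ − 24x² + 32x. Remainder: 5x² − 15x + 19.
Step 7: lead(5x² − 15x + 19) ÷ lead(D) = 5x² ÷ −x² = −5. Subtract (−5)·D = 5x² − 15x + 20. Remainder: −1.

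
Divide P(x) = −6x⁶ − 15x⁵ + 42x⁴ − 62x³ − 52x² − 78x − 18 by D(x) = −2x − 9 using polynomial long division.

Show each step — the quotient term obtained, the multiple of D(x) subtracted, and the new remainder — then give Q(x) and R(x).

Step 1: lead(−6x⁶ − 15x⁵ + 42x⁴ − 62x³ − 52x² − 78x − 18) ÷ lead(D) = −6x⁶ ÷ −2x = 3x⁵. Subtract (3x⁵)·D = −6x⁶ − 27x⁵. Remainder: 12x⁵ + 42x⁴ − 62x³ − 52x² − 78x − 18.
Step 2: lead(12x⁵ + 42x⁴ − 62x³ − 52x² − 78x − 18) ÷ lead(D) = 12x⁵ ÷ −2x = −6x⁴. Subtract (−6x⁴)·D = 12x⁵ + 54x⁴. Remainder: −12x⁴ − 62x³ − 52x² − 78x − 18.
Step 3: lead(−12x⁴ − 62x³ − 52x² − 78x − 18) ÷ lead(D) = −12x⁴ ÷ −2x = 6x³. Subtract (6x³)·D = −12x⁴ − 54x³. Remainder: −8x³ − 52x² − 78x − 18.
Step 4: lead(−8x³ − 52x² − 78x − 18) ÷ lead(D) = −8x³ ÷ −2x = 4x². Subtract (4x²)·D = −8x³ − 36x². Remainder: −16x² − 78x − 18.
Step 5: lead(−16x² − 78x − 18) ÷ lead(D) = −16x² ÷ −2x = 8x. Subtract (8x)·D = −16x² − 72x. Remainder: −6x − 18.
Step 6: lead(−6x − 18) ÷ lead(D) = −6x ÷ −2x = 3. Subtract (3)·D = −6x − 27. Remainder: 9.

Q(x) = 3x⁵ − 6x⁴ + 6x³ + 4x² + 8x + 3; R(x) = 9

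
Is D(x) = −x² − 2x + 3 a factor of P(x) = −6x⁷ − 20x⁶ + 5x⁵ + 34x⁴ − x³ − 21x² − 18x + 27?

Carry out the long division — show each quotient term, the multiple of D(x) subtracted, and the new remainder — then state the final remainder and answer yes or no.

Step 1: lead(−6x⁷ − 20x⁶ + 5x⁵ + 34x⁴ − x³ − 21x² − 18x + 27) ÷ lead(D) = −6x⁷ ÷ −x² = 6x⁵. Subtract (6x⁵)·D = −6x⁷ − 12x⁶ + 18x⁵. Remainder: −8x⁶ − 13x⁵ + 34x⁴ − x³ − 21x² − 18x + 27.
Step 2: lead(−8x⁶ − 13x⁵ + 34x⁴ − x³ − 21x² − 18x + 27) ÷ lead(D) = −8x⁶ ÷ −x² = 8x⁴. Subtract (8x⁴)·D = −8x⁶ − 16x⁵ + 24x⁴. Remainder: 3x⁵ + 10x⁴ − x³ − 21x² − 18x + 27.
Step 3: lead(3x⁵ + 10x⁴ − x³ − 21x² − 18x + 27) ÷ lead(D) = 3x⁵ ÷ −x² = −3x³. Subtract (−3x³)·D = 3x⁵ + 6x⁴ − 9x³. Remainder: 4x⁴ + 8x³ − 21x² − 18x + 27.
Step 4: lead(4x⁴ + 8x³ − 21x² − 18x + 27) ÷ lead(D) = 4x⁴ ÷ −x² = −4x². Subtract (−4x²)·D = 4x⁴ + 8x³ − 12x². Remainder: −9x² − 18x + 27.
Step 5: lead(−9x² − 18x + 27) ÷ lead(D) = −9x² ÷ −x² = 9. Subtract (9)·D = −9x² − 18x + 27. Remainder: 0.

R(x) = 0, so D(x) is a factor of P(x). yes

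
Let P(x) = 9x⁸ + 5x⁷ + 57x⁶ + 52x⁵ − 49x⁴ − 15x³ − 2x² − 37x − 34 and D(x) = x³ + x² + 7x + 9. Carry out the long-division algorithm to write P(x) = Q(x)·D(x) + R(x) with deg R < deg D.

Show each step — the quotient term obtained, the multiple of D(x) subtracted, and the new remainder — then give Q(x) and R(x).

Step 1: lead(9x⁸ + 5x⁷ + 57x⁶ + 52x⁵ − 49x⁴ − 15x³ − 2x² − 37x − 34) ÷ lead(D) = 9x⁸ ÷ x³ = 9x⁵. Subtract (9x⁵)·D = 9x⁸ + 9x⁷ + 63x⁶ + 81x⁵. Remainder: −4x⁷ − 6x⁶ − 29x⁵ − 49x⁴ − 15x³ − 2x² − 37x − 34.
Step 2: lead(−4x⁷ − 6x⁶ − 29x⁵ − 49x⁴ − 15x³ − 2x² − 37x − 34) ÷ lead(D) = −4x⁷ ÷ x³ = −4x⁴. Subtract (−4x⁴)·D = −4x⁷ − 4x⁶ − 28x⁵ − 36x⁴. Remainder: −2x⁶ − x⁵ − 13x⁴ − 15x³ − 2x² − 37x − 34.
Step 3: lead(−2x⁶ − x⁵ − 13x⁴ − 15x³ − 2x² − 37x − 34) ÷ lead(D) = −2x⁶ ÷ x³ = −2x³. Subtract (−2x³)·D = −2x⁶ − 2x⁵ − 14x⁴ − 18x³. Remainder: x⁵ + x⁴ + 3x³ − 2x² − 37x − 34.
Step 4: lead(x⁵ + x⁴ + 3x³ − 2x² − 37x − 34) ÷ lead(D) = x⁵ ÷ x³ = x². Subtract (x²)·D = x⁵ + x⁴ + 7x³ + 9x². Remainder: −4x³ − 11x² − 37x − 34.
Step 5: lead(−4x³ − 11x² − 37x − 34) ÷ lead(D) = −4x³ ÷ x³ = −4. Subtract (−4)·D = −4x³ − 4x² − 28x − 36. Remainder: −7x² − 9x + 2.

Q(x) = 9x⁵ − 4x⁴ − 2x³ + x² − 4; R(x) = −7x² − 9x + 2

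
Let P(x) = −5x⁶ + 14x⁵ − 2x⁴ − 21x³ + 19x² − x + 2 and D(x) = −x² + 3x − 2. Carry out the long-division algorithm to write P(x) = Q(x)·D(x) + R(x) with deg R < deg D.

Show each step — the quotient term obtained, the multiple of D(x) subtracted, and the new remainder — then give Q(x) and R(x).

Step 1: lead(−5x⁶ + 14x⁵ − 2x⁴ − 21x³ + 19x² − x + 2) ÷ lead(D) = −5x⁶ ÷ −x² = 5x⁴. Subtract (5x⁴)·D = −5x⁶ + 15x⁵ − 10x⁴. Remainder: −x⁵ + 8x⁴ − 21x³ + 19x² − x + 2.
Step 2: lead(−x⁵ + 8x⁴ − 21x³ + 19x² − x + 2) ÷ lead(D) = −x⁵ ÷ −x² = x³. Subtract (x³)·D = −x⁵ + 3x⁴ − 2x³. Remainder: 5x⁴ − 19x³ + 19x² − x + 2.
Step 3: lead(5x⁴ − 19x³ + 19x² − x + 2) ÷ lead(D) = 5x⁴ ÷ −x² = −5x². Subtract (−5x²)·D = 5x⁴ − 15x³ + 10x². Remainder: −4x³ + 9x² − x + 2.
Step 4: lead(−4x³ + 9x² − x + 2) ÷ lead(D) = −4x³ ÷ −x² = 4x. Subtract (4x)·D = −4x³ + 12x² − 8x. Remainder: −3x² + 7x + 2.
Step 5: lead(−3x² + 7x + 2) ÷ lead(D) = −3x² ÷ −x² = 3. Subtract (3)·D = −3x² + 9x − 6. Remainder: −2x + 8.

Q(x) = 5x⁴ + x³ − 5x² + 4x + 3; R(x) = −2x + 8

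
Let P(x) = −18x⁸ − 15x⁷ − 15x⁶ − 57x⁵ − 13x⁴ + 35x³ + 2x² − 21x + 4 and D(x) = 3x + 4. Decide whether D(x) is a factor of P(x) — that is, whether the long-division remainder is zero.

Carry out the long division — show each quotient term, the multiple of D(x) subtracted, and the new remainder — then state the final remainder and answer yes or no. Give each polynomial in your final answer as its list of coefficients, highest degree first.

Step 1: lead(−18x⁸ − 15x⁷ − 15x⁶ − 57x⁵ − 13x⁴ + 35x³ + 2x² − 21x + 4) ÷ lead(D) = −18x⁸ ÷ 3x = −6x⁷. Subtract (−6x⁷)·D = −18x⁸ − 24x⁷. Remainder: 9x⁷ − 15x⁶ − 57x⁵ − 13x⁴ + 35x³ + 2x² − 21x + 4.
Step 2: lead(9x⁷ − 15x⁶ − 57x⁵ − 13x⁴ + 35x³ + 2x² − 21x + 4) ÷ lead(D) = 9x⁷ ÷ 3x = 3x⁶. Subtract (3x⁶)·D = 9x⁷ + 12x⁶. Remainder: −27x⁶ − 57x⁵ − 13x⁴ + 35x³ + 2x² − 21x + 4.
Step 3: lead(−27x⁶ − 57x⁵ − 13x⁴ + 35x³ + 2x² − 21x + 4) ÷ lead(D) = −27x⁶ ÷ 3x = −9x⁵. Subtract (−9x⁵)·D = −27x⁶ − 36x⁵. Remainder: −21x⁵ − 13x⁴ + 35x³ + 2x² − 21x + 4.
Step 4: lead(−21x⁵ − 13x⁴ + 35x³ + 2x² − 21x + 4) ÷ lead(D) = −21x⁵ ÷ 3x = −7x⁴. Subtract (−7x⁴)·D = −21x⁵ − 28x⁴. Remainder: 15x⁴ + 35x³ + 2x² − 21x + 4.
Step 5: lead(15x⁴ + 35x³ + 2x² − 21x + 4) ÷ lead(D) = 15x⁴ ÷ 3x = 5x³. Subtract (5x³)·D = 15x⁴ + 20x³. Remainder: 15x³ + 2x² − 21x + 4.
Step 6: lead(15x³ + 2x² − 21x + 4) ÷ lead(D) = 15x³ ÷ 3x = 5x². Subtract (5x²)·D = 15x³ + 20x². Remainder: −18x² − 21x + 4.
Step 7: lead(−18x² − 21x + 4) ÷ lead(D) = −18x² ÷ 3x = −6x. Subtract (−6x)·D = −18x² − 24x. Remainder: 3x + 4.
Step 8: lead(3x + 4) ÷ lead(D) = 3x ÷ 3x = 1. Subtract (1)·D = 3x + 4. Remainder: 0.

R = [0], so D(x) is a factor of P(x). yes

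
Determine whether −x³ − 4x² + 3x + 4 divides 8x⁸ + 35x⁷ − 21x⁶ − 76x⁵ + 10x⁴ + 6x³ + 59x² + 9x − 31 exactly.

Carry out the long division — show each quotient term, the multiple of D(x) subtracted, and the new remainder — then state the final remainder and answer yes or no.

Step 1: lead(8x⁸ + 35x⁷ − 21x⁶ − 76x⁵ + 10x⁴ + 6x³ + 59x² + 9x − 31) ÷ lead(D) = 8x⁸ ÷ −x³ = −8x⁵. Subtract (−8x⁵)·D = 8x⁸ + 32x⁷ − 24x⁶ − 32x⁵. Remainder: 3x⁷ + 3x⁶ − 44x⁵ + 10x⁴ + 6x³ + 59x² + 9x − 31.
Step 2: lead(3x⁷ + 3x⁶ − 44x⁵ + 10x⁴ + 6x³ + 59x² + 9x − 31) ÷ lead(D) = 3x⁷ ÷ −x³ = −3x⁴. Subtract (−3x⁴)·D = 3x⁷ + 12x⁶ − 9x⁵ − 12x⁴. Remainder: −9x⁶ − 35x⁵ + 22x⁴ + 6x³ + 59x² + 9x − 31.
Step 3: lead(−9x⁶ − 35x⁵ + 22x⁴ + 6x³ + 59x² + 9x − 31) ÷ lead(D) = −9x⁶ ÷ −x³ = 9x³. Subtract (9x³)·D = −9x⁶ − 36x⁵ + 27x⁴ + 36x³. Remainder: x⁵ − 5x⁴ − 30x³ + 59x² + 9x − 31.
Step 4: lead(x⁵ − 5x⁴ − 30x³ + 59x² + 9x − 31) ÷ lead(D) = x⁵ ÷ −x³ = −x². Subtract (−x²)·D = x⁵ + 4x⁴ − 3x³ − 4x². Remainder: −9x⁴ − 27x³ + 63x² + 9x − 31.
Step 5: lead(−9x⁴ − 27x³ + 63x² + 9x − 31) ÷ lead(D) = −9x⁴ ÷ −x³ = 9x. Subtract (9x)·D = −9x⁴ − 36x³ + 27x² + 36x. Remainder: 9x³ + 36x² − 27x − 31.
Step 6: lead(9x³ + 36x² − 27x − 31) ÷ lead(D) = 9x³ ÷ −x³ = −9. Subtract (−9)·D = 9x³ + 36x² − 27x − 36. Remainder: 5.

R(x) = 5, so D(x) is not a factor of P(x). no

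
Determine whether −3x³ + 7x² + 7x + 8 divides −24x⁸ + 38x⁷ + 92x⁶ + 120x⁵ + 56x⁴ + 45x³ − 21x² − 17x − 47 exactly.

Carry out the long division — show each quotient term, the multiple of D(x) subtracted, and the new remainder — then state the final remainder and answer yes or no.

R(x) = 2x − 7, so D(x) is not a factor of P(x). no

Step 1: lead(−24x⁸ + 38x⁷ + 92x⁶ + 120x⁵ + 56x⁴ + 45x³ − 21x² − 17x − 47) ÷ lead(D) = −24x⁸ ÷ −3x³ = 8x⁵. Subtract (8x⁵)·D = −24x⁸ + 56x⁷ + 56x⁶ + 64x⁵. Remainder: −18x⁷ + 36x⁶ + 56x⁵ + 56x⁴ + 45x³ − 21x² − 17x − 47.
Step 2: lead(−18x⁷ + 36x⁶ + 56x⁵ + 56x⁴ + 45x³ − 21x² − 17x − 47) ÷ lead(D) = −18x⁷ ÷ −3x³ = 6x⁴. Subtract (6x⁴)·D = −18x⁷ + 42x⁶ + 42x⁵ + 48x⁴. Remainder: −6x⁶ + 14x⁵ + 8x⁴ + 45x³ − 21x² − 17x − 47.
Step 3: lead(−6x⁶ + 14x⁵ + 8x⁴ + 45x³ − 21x² − 17x − 47) ÷ lead(D) = −6x⁶ ÷ −3x³ = 2x³. Subtract (2x³)·D = −6x⁶ + 14x⁵ + 14x⁴ + 16x³. Remainder: −6x⁴ + 29x³ − 21x² − 17x − 47.
Step 4: lead(−6x⁴ + 29x³ − 21x² − 17x − 47) ÷ lead(D) = −6x⁴ ÷ −3x³ = 2x. Subtract (2x)·D = −6x⁴ + 14x³ + 14x² + 16x. Remainder: 15x³ − 35x² − 33x − 47.
Step 5: lead(15x³ − 35x² − 33x − 47) ÷ lead(D) = 15x³ ÷ −3x³ = −5. Subtract (−5)·D = 15x³ − 35x² − 35x − 40. Remainder: 2x − 7.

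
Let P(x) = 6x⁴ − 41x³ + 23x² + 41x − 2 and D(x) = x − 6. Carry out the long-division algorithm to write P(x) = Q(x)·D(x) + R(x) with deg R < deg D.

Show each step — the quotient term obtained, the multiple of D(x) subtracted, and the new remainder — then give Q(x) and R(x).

Q(x) = 6x³ − 5x² − 7x − 1; R(x) = −8

Step 1: lead(6x⁴ − 41x³ + 23x² + 41x − 2) ÷ lead(D) = 6x⁴ ÷ x = 6x³. Subtract (6x³)·D = 6x⁴ − 36x³. Remainder: −5x³ + 23x² + 41x − 2.
Step 2: lead(−5x³ + 23x² + 41x − 2) ÷ lead(D) = −5x³ ÷ x = −5x². Subtract (−5x²)·D = −5x³ + 30x². Remainder: −7x² + 41x − 2.
Step 3: lead(−7x² + 41x − 2) ÷ lead(D) = −7x² ÷ x = −7x. Subtract (−7x)·D = −7x² + 42x. Remainder: −x − 2.
Step 4: lead(−x − 2) ÷ lead(D) = −x ÷ x = −1. Subtract (−1)·D = −x + 6. Remainder: −8.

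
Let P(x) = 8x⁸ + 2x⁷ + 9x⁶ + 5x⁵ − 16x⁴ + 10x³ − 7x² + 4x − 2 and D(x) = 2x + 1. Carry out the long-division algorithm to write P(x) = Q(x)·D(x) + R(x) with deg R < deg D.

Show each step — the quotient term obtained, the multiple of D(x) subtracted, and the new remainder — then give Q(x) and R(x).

Step 1: lead(8x⁸ + 2x⁷ + 9x⁶ + 5x⁵ − 16x⁴ + 10x³ − 7x² + 4x − 2) ÷ lead(D) = 8x⁸ ÷ 2x = 4x⁷. Subtract (4x⁷)·D = 8x⁸ + 4x⁷. Remainder: −2x⁷ + 9x⁶ + 5x⁵ − 16x⁴ + 10x³ − 7x² + 4x − 2.
Step 2: lead(−2x⁷ + 9x⁶ + 5x⁵ − 16x⁴ + 10x³ − 7x² + 4x − 2) ÷ lead(D) = −2x⁷ ÷ 2x = −x⁶. Subtract (−x⁶)·D = −2x⁷ − x⁶. Remainder: 10x⁶ + 5x⁵ − 16x⁴ + 10x³ − 7x² + 4x − 2.
Step 3: lead(10x⁶ + 5x⁵ − 16x⁴ + 10x³ − 7x² + 4x − 2) ÷ lead(D) = 10x⁶ ÷ 2x = 5x⁵. Subtract (5x⁵)·D = 10x⁶ + 5x⁵. Remainder: −16x⁴ + 10x³ − 7x² + 4x − 2.
Step 4: lead(−16x⁴ + 10x³ − 7x² + 4x − 2) ÷ lead(D) = −16x⁴ ÷ 2x = −8x³. Subtract (−8x³)·D = −16x⁴ − 8x³. Remainder: 18x³ − 7x² + 4x − 2.
Step 5: lead(18x³ − 7x² + 4x − 2) ÷ lead(D) = 18x³ ÷ 2x = 9x². Subtract (9x²)·D = 18x³ + 9x². Remainder: −16x² + 4x − 2.
Step 6: lead(−16x² + 4x − 2) ÷ lead(D) = −16x² ÷ 2x = −8x. Subtract (−8x)·D = −16x² − 8x. Remainder: 12x − 2.
Step 7: lead(12x − 2) ÷ lead(D) = 12x ÷ 2x = 6. Subtract (6)·D = 12x + 6. Remainder: −8.

Q(x) = 4x⁷ − x⁶ + 5x⁵ − 8x³ + 9x² − 8x + 6; R(x) = −8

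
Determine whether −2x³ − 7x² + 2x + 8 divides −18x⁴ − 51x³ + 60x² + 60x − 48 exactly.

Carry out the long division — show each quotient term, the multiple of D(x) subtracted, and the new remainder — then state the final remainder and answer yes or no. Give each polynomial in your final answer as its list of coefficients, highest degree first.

R = [0], so D(x) is a factor of P(x). yes

Step 1: lead(−18x⁴ − 51x³ + 60x² + 60x − 48) ÷ lead(D) = −18x⁴ ÷ −2x³ = 9x. Subtract (9x)·D = −18x⁴ − 63x³ + 18x² + 72x. Remainder: 12x³ + 42x² − 12x − 48.
Step 2: lead(12x³ + 42x² − 12x − 48) ÷ lead(D) = 12x³ ÷ −2x³ = −6. Subtract (−6)·D = 12x³ + 42x² − 12x − 48. Remainder: 0.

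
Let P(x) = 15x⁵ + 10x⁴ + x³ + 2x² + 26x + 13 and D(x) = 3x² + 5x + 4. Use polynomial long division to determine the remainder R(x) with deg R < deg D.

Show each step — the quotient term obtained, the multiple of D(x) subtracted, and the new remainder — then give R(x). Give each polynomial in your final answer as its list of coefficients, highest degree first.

R = [-2, -3]

Step 1: lead(15x⁵ + 10x⁴ + x³ + 2x² + 26x + 13) ÷ lead(D) = 15x⁵ ÷ 3x² = 5x³. Subtract (5x³)·D = 15x⁵ + 25x⁴ + 20x³. Remainder: −15x⁴ − 19x³ + 2x² + 26x + 13.
Step 2: lead(−15x⁴ − 19x³ + 2x² + 26x + 13) ÷ lead(D) = −15x⁴ ÷ 3x² = −5x². Subtract (−5x²)·D = −15x⁴ − 25x³ − 20x². Remainder: 6x³ + 22x² + 26x + 13.
Step 3: lead(6x³ + 22x² + 26x + 13) ÷ lead(D) = 6x³ ÷ 3x² = 2x. Subtract (2x)·D = 6x³ + 10x² + 8x. Remainder: 12x² + 18x + 13.
Step 4: lead(12x² + 18x + 13) ÷ lead(D) = 12x² ÷ 3x² = 4. Subtract (4)·D = 12x² + 20x + 16. Remainder: −2x − 3.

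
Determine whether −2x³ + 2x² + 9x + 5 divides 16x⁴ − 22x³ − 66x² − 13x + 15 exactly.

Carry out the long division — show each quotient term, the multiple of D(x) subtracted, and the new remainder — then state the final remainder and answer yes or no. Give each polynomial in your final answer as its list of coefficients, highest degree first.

R = [0], so D(x) is a factor of P(x). yes

Step 1: lead(16x⁴ − 22x³ − 66x² − 13x + 15) ÷ lead(D) = 16x⁴ ÷ −2x³ = −8x. Subtract (−8x)·D = 16x⁴ − 16x³ − 72x² − 40x. Remainder: −6x³ + 6x² + 27x + 15.
Step 2: lead(−6x³ + 6x² + 27x + 15) ÷ lead(D) = −6x³ ÷ −2x³ = 3. Subtract (3)·D = −6x³ + 6x² + 27x + 15. Remainder: 0.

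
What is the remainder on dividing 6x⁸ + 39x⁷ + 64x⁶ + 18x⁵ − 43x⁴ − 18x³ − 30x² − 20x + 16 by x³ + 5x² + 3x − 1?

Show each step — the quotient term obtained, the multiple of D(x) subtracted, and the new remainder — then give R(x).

Step 1: lead(6x⁸ + 39x⁷ + 64x⁶ + 18x⁵ − 43x⁴ − 18x³ − 30x² − 20x + 16) ÷ lead(D) = 6x⁸ ÷ x³ = 6x⁵. Subtract (6x⁵)·D = 6x⁸ + 30x⁷ + 18x⁶ − 6x⁵. Remainder: 9x⁷ + 46x⁶ + 24x⁵ − 43x⁴ − 18x³ − 30x² − 20x + 16.
Step 2: lead(9x⁷ + 46x⁶ + 24x⁵ − 43x⁴ − 18x³ − 30x² − 20x + 16) ÷ lead(D) = 9x⁷ ÷ x³ = 9x⁴. Subtract (9x⁴)·D = 9x⁷ + 45x⁶ + 27x⁵ − 9x⁴. Remainder: x⁶ − 3x⁵ − 34x⁴ − 18x³ − 30x² − 20x + 16.
Step 3: lead(x⁶ − 3x⁵ − 34x⁴ − 18x³ − 30x² − 20x + 16) ÷ lead(D) = x⁶ ÷ x³ = x³. Subtract (x³)·D = x⁶ + 5x⁵ + 3x⁴ − x³. Remainder: −8x⁵ − 37x⁴ − 17x³ − 30x² − 20x + 16.
Step 4: lead(−8x⁵ − 37x⁴ − 17x³ − 30x² − 20x + 16) ÷ lead(D) = −8x⁵ ÷ x³ = −8x². Subtract (−8x²)·D = −8x⁵ − 40x⁴ − 24x³ + 8x². Remainder: 3x⁴ + 7x³ − 38x² − 20x + 16.
Step 5: lead(3x⁴ + 7x³ − 38x² − 20x + 16) ÷ lead(D) = 3x⁴ ÷ x³ = 3x. Subtract (3x)·D = 3x⁴ + 15x³ + 9x² − 3x. Remainder: −8x³ − 47x² − 17x + 16.
Step 6: lead(−8x³ − 47x² − 17x + 16) ÷ lead(D) = −8x³ ÷ x³ = −8. Subtract (−8)·D = −8x³ − 40x² − 24x + 8. Remainder: −7x² + 7x + 8.

R(x) = −7x² + 7x + 8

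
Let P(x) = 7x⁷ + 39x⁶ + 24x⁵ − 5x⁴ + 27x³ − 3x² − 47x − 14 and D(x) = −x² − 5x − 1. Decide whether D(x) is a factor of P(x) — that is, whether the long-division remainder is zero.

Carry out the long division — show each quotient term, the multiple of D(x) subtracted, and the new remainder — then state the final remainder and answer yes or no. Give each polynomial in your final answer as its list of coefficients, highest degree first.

R = [-2, -5], so D(x) is not a factor of P(x). no

Step 1: lead(7x⁷ + 39x⁶ + 24x⁵ − 5x⁴ + 27x³ − 3x² − 47x − 14) ÷ lead(D) = 7x⁷ ÷ −x² = −7x⁵. Subtract (−7x⁵)·D = 7x⁷ + 35x⁶ + 7x⁵. Remainder: 4x⁶ + 17x⁵ − 5x⁴ + 27x³ − 3x² − 47x − 14.
Step 2: lead(4x⁶ + 17x⁵ − 5x⁴ + 27x³ − 3x² − 47x − 14) ÷ lead(D) = 4x⁶ ÷ −x² = −4x⁴. Subtract (−4x⁴)·D = 4x⁶ + 20x⁵ + 4x⁴. Remainder: −3x⁵ − 9x⁴ + 27x³ − 3x² − 47x − 14.
Step 3: lead(−3x⁵ − 9x⁴ + 27x³ − 3x² − 47x − 14) ÷ lead(D) = −3x⁵ ÷ −x² = 3x³. Subtract (3x³)·D = −3x⁵ − 15x⁴ − 3x³. Remainder: 6x⁴ + 30x³ − 3x² − 47x − 14.
Step 4: lead(6x⁴ + 30x³ − 3x² − 47x − 14) ÷ lead(D) = 6x⁴ ÷ −x² = −6x². Subtract (−6x²)·D = 6x⁴ + 30x³ + 6x². Remainder: −9x² − 47x − 14.
Step 5: lead(−9x² − 47x − 14) ÷ lead(D) = −9x² ÷ −x² = 9. Subtract (9)·D = −9x² − 45x − 9. Remainder: −2x − 5.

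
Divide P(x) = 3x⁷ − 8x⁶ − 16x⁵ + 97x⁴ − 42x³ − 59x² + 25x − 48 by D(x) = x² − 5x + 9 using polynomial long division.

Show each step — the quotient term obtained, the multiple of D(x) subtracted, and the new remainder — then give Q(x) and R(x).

Step 1: lead(3x⁷ − 8x⁶ − 16x⁵ + 97x⁴ − 42x³ − 59x² + 25x − 48) ÷ lead(D) = 3x⁷ ÷ x² = 3x⁵. Subtract (3x⁵)·D = 3x⁷ − 15x⁶ + 27x⁵. Remainder: 7x⁶ − 43x⁵ + 97x⁴ − 42x³ − 59x² + 25x − 48.
Step 2: lead(7x⁶ − 43x⁵ + 97x⁴ − 42x³ − 59x² + 25x − 48) ÷ lead(D) = 7x⁶ ÷ x² = 7x⁴. Subtract (7x⁴)·D = 7x⁶ − 35x⁵ + 63x⁴. Remainder: −8x⁵ + 34x⁴ − 42x³ − 59x² + 25x − 48.
Step 3: lead(−8x⁵ + 34x⁴ − 42x³ − 59x² + 25x − 48) ÷ lead(D) = −8x⁵ ÷ x² = −8x³. Subtract (−8x³)·D = −8x⁵ + 40x⁴ − 72x³. Remainder: −6x⁴ + 30x³ − 59x² + 25x − 48.
Step 4: lead(−6x⁴ + 30x³ − 59x² + 25x − 48) ÷ lead(D) = −6x⁴ ÷ x² = −6x². Subtract (−6x²)·D = −6x⁴ + 30x³ − 54x². Remainder: −5x² + 25x − 48.
Step 5: lead(−5x² + 25x − 48) ÷ lead(D) = −5x² ÷ x² = −5. Subtract (−5)·D = −5x² + 25x − 45. Remainder: −3.

Q(x) = 3x⁵ + 7x⁴ − 8x³ − 6x² − 5; R(x) = −3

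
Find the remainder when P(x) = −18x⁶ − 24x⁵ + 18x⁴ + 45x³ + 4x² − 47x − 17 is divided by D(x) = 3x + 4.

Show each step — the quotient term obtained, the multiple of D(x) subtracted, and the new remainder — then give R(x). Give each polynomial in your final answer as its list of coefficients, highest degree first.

R = [3]

Step 1: lead(−18x⁶ − 24x⁵ + 18x⁴ + 45x³ + 4x² − 47x − 17) ÷ lead(D) = −18x⁶ ÷ 3x = −6x⁵. Subtract (−6x⁵)·D = −18x⁶ − 24x⁵. Remainder: 18x⁴ + 45x³ + 4x² − 47x − 17.
Step 2: lead(18x⁴ + 45x³ + 4x² − 47x − 17) ÷ lead(D) = 18x⁴ ÷ 3x = 6x³. Subtract (6x³)·D = 18x⁴ + 24x³. Remainder: 21x³ + 4x² − 47x − 17.
Step 3: lead(21x³ + 4x² − 47x − 17) ÷ lead(D) = 21x³ ÷ 3x = 7x². Subtract (7x²)·D = 21x³ + 28x². Remainder: −24x² − 47x − 17.
Step 4: lead(−24x² − 47x − 17) ÷ lead(D) = −24x² ÷ 3x = −8x. Subtract (−8x)·D = −24x² − 32x. Remainder: −15x − 17.
Step 5: lead(−15x − 17) ÷ lead(D) = −15x ÷ 3x = −5. Subtract (−5)·D = −15x − 20. Remainder: 3.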